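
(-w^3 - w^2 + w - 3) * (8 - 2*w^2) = 2*w^5 + 2*w^4 - 10*w^3 - 2*w^2 + 8*w - 24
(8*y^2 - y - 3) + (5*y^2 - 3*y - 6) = 13*y^2 - 4*y - 9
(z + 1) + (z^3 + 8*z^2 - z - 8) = z^3 + 8*z^2 - 7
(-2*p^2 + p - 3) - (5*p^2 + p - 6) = 3 - 7*p^2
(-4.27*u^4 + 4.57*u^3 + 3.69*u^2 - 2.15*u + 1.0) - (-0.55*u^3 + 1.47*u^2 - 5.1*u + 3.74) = -4.27*u^4 + 5.12*u^3 + 2.22*u^2 + 2.95*u - 2.74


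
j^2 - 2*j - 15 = (j - 5)*(j + 3)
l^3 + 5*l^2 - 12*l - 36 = (l - 3)*(l + 2)*(l + 6)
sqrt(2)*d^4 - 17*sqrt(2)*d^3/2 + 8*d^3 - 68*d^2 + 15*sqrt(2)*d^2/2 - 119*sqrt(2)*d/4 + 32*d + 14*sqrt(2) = (d - 8)*(d - 1/2)*(d + 7*sqrt(2)/2)*(sqrt(2)*d + 1)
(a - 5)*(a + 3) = a^2 - 2*a - 15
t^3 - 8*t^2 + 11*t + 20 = (t - 5)*(t - 4)*(t + 1)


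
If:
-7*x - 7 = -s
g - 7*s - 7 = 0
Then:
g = 49*x + 56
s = 7*x + 7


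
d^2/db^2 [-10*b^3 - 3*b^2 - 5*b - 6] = -60*b - 6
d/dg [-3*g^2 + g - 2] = 1 - 6*g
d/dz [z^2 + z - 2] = 2*z + 1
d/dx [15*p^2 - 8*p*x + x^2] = -8*p + 2*x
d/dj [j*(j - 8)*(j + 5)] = 3*j^2 - 6*j - 40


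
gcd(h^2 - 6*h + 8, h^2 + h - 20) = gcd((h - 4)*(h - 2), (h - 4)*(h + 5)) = h - 4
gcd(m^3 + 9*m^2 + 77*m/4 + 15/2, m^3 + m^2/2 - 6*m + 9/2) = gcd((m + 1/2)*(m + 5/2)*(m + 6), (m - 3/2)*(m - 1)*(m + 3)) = 1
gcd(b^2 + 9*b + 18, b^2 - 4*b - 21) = b + 3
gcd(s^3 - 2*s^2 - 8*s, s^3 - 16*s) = s^2 - 4*s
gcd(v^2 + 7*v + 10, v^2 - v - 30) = v + 5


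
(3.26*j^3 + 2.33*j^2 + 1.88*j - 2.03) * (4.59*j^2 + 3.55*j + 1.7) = 14.9634*j^5 + 22.2677*j^4 + 22.4427*j^3 + 1.3173*j^2 - 4.0105*j - 3.451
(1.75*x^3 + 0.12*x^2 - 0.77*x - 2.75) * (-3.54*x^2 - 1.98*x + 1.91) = -6.195*x^5 - 3.8898*x^4 + 5.8307*x^3 + 11.4888*x^2 + 3.9743*x - 5.2525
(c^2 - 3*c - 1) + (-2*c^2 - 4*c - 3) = -c^2 - 7*c - 4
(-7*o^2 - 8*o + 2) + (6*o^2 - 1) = -o^2 - 8*o + 1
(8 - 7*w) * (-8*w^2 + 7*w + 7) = 56*w^3 - 113*w^2 + 7*w + 56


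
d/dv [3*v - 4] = 3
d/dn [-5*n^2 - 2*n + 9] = -10*n - 2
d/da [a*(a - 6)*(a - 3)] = 3*a^2 - 18*a + 18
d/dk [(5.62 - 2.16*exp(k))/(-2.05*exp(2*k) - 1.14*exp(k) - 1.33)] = (-4.428*exp(2*k) + 23.042*exp(k) + 9.2796)*exp(k)/(4.2025*exp(4*k) + 4.674*exp(3*k) + 6.7526*exp(2*k) + 3.0324*exp(k) + 1.7689)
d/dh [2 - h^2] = -2*h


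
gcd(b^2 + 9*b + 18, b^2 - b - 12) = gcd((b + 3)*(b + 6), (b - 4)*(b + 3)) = b + 3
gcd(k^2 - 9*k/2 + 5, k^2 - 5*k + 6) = k - 2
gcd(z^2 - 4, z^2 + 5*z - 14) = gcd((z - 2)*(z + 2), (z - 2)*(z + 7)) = z - 2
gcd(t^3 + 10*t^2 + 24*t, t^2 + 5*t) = t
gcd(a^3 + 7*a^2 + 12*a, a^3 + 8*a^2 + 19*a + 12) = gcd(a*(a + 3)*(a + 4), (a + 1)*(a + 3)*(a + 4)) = a^2 + 7*a + 12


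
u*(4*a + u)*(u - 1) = 4*a*u^2 - 4*a*u + u^3 - u^2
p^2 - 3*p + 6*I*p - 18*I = (p - 3)*(p + 6*I)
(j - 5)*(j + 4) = j^2 - j - 20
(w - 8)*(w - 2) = w^2 - 10*w + 16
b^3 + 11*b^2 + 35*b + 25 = (b + 1)*(b + 5)^2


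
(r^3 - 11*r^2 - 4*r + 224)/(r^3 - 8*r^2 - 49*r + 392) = (r + 4)/(r + 7)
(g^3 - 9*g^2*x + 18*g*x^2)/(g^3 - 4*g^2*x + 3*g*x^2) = (-g + 6*x)/(-g + x)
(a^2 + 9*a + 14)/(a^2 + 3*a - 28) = (a + 2)/(a - 4)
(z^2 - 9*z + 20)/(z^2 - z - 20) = (z - 4)/(z + 4)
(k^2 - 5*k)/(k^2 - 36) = k*(k - 5)/(k^2 - 36)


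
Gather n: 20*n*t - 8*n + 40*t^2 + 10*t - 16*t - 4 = n*(20*t - 8) + 40*t^2 - 6*t - 4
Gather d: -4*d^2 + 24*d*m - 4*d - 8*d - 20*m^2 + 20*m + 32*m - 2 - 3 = -4*d^2 + d*(24*m - 12) - 20*m^2 + 52*m - 5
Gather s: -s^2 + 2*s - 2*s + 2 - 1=1 - s^2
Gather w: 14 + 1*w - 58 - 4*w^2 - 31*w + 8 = -4*w^2 - 30*w - 36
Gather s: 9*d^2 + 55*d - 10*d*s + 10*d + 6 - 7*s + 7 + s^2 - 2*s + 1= 9*d^2 + 65*d + s^2 + s*(-10*d - 9) + 14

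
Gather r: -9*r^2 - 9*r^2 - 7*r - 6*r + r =-18*r^2 - 12*r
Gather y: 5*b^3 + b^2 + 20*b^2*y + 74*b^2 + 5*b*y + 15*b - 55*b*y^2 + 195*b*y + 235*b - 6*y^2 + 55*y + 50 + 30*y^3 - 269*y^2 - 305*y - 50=5*b^3 + 75*b^2 + 250*b + 30*y^3 + y^2*(-55*b - 275) + y*(20*b^2 + 200*b - 250)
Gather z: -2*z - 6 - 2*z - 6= -4*z - 12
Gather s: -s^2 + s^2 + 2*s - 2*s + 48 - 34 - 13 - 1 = 0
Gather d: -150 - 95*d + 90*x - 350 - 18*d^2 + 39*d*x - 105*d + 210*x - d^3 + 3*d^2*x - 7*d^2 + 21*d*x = -d^3 + d^2*(3*x - 25) + d*(60*x - 200) + 300*x - 500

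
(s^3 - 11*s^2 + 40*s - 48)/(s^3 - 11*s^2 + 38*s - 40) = (s^2 - 7*s + 12)/(s^2 - 7*s + 10)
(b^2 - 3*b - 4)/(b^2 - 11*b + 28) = (b + 1)/(b - 7)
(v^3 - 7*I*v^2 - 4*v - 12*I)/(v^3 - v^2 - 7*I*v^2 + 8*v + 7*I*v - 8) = (v^2 - 8*I*v - 12)/(v^2 - v*(1 + 8*I) + 8*I)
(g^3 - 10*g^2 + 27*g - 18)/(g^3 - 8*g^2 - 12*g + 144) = (g^2 - 4*g + 3)/(g^2 - 2*g - 24)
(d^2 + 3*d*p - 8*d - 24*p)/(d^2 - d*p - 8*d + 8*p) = (-d - 3*p)/(-d + p)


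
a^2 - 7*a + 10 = (a - 5)*(a - 2)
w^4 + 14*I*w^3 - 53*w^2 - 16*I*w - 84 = (w - I)*(w + 2*I)*(w + 6*I)*(w + 7*I)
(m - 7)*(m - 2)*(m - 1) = m^3 - 10*m^2 + 23*m - 14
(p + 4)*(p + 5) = p^2 + 9*p + 20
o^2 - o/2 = o*(o - 1/2)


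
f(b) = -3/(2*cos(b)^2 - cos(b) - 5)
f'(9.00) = 0.97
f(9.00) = 1.24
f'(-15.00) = -0.83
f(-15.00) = 0.97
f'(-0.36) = 0.17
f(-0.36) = 0.72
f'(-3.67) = 0.96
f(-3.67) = 1.13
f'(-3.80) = 0.87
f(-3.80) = 1.01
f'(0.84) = -0.16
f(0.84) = 0.63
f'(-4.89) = 0.03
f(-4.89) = 0.59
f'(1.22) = -0.04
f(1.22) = 0.59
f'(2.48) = 0.87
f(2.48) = 1.01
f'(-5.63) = -0.19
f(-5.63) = 0.66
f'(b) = -3*(4*sin(b)*cos(b) - sin(b))/(2*cos(b)^2 - cos(b) - 5)^2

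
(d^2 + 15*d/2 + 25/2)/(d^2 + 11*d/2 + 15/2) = (d + 5)/(d + 3)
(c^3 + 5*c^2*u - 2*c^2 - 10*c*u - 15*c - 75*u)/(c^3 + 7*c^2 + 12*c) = (c^2 + 5*c*u - 5*c - 25*u)/(c*(c + 4))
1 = 1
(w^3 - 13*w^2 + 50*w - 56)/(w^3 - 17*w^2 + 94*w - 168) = (w - 2)/(w - 6)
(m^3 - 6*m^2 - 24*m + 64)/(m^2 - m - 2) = (m^2 - 4*m - 32)/(m + 1)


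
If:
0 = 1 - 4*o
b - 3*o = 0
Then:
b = 3/4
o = 1/4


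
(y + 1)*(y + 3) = y^2 + 4*y + 3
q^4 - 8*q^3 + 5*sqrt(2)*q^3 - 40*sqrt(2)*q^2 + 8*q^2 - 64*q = q*(q - 8)*(q + sqrt(2))*(q + 4*sqrt(2))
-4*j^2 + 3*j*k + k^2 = (-j + k)*(4*j + k)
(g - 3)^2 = g^2 - 6*g + 9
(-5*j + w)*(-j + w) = 5*j^2 - 6*j*w + w^2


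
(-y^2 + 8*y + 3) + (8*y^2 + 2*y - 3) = 7*y^2 + 10*y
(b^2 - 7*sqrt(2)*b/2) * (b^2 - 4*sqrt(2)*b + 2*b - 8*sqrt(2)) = b^4 - 15*sqrt(2)*b^3/2 + 2*b^3 - 15*sqrt(2)*b^2 + 28*b^2 + 56*b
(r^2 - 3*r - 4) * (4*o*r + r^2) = 4*o*r^3 - 12*o*r^2 - 16*o*r + r^4 - 3*r^3 - 4*r^2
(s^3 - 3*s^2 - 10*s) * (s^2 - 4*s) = s^5 - 7*s^4 + 2*s^3 + 40*s^2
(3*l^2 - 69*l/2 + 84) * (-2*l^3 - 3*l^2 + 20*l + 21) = -6*l^5 + 60*l^4 - 9*l^3/2 - 879*l^2 + 1911*l/2 + 1764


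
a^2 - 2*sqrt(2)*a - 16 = (a - 4*sqrt(2))*(a + 2*sqrt(2))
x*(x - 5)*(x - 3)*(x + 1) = x^4 - 7*x^3 + 7*x^2 + 15*x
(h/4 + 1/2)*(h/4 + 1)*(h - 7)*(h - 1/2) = h^4/16 - 3*h^3/32 - 67*h^2/32 - 39*h/16 + 7/4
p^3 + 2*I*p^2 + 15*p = p*(p - 3*I)*(p + 5*I)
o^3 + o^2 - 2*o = o*(o - 1)*(o + 2)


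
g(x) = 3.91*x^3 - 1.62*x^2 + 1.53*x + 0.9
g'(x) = 11.73*x^2 - 3.24*x + 1.53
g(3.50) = 154.05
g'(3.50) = 133.88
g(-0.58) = -1.30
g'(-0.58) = 7.36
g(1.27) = 8.24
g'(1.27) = 16.33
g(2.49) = 55.03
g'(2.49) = 66.19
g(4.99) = 454.02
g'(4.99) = 277.44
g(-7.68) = -1877.57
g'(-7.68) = 718.28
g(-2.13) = -47.49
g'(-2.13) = 61.65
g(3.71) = 183.94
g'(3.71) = 150.96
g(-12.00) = -7007.22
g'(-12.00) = 1729.53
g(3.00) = 96.48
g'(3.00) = 97.38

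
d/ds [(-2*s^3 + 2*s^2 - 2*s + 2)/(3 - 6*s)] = 2*(4*s^3 - 5*s^2 + 2*s + 1)/(3*(4*s^2 - 4*s + 1))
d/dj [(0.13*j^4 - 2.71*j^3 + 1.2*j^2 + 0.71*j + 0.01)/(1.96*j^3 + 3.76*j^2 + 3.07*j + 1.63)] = (0.2548*j^6 + 0.977600000000001*j^5 - 11.3443*j^4 - 18.575*j^3 - 12.2963*j^2 + 3.8368*j + 1.1266)/(3.8416*j^6 + 14.7392*j^5 + 26.172*j^4 + 29.476*j^3 + 21.6825*j^2 + 10.0082*j + 2.6569)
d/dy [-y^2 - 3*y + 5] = -2*y - 3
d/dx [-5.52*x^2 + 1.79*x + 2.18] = 1.79 - 11.04*x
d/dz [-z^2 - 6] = -2*z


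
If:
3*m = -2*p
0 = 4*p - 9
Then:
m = -3/2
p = 9/4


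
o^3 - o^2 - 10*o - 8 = (o - 4)*(o + 1)*(o + 2)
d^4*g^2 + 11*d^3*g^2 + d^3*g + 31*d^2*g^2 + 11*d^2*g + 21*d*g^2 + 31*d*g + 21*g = (d + 3)*(d + 7)*(d*g + 1)*(d*g + g)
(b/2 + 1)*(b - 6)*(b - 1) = b^3/2 - 5*b^2/2 - 4*b + 6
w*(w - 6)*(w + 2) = w^3 - 4*w^2 - 12*w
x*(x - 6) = x^2 - 6*x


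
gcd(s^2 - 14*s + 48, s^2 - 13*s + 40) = s - 8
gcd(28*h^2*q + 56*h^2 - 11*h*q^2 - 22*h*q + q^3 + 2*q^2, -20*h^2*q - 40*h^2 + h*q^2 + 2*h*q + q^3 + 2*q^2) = -4*h*q - 8*h + q^2 + 2*q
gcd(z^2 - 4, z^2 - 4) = z^2 - 4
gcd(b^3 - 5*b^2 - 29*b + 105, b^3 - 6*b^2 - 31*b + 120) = b^2 + 2*b - 15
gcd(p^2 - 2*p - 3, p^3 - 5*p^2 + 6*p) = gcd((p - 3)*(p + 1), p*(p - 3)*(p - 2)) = p - 3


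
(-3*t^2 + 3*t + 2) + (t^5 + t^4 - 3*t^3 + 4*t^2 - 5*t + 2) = t^5 + t^4 - 3*t^3 + t^2 - 2*t + 4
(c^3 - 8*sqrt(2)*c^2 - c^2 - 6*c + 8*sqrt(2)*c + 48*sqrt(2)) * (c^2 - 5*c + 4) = c^5 - 8*sqrt(2)*c^4 - 6*c^4 + 3*c^3 + 48*sqrt(2)*c^3 - 24*sqrt(2)*c^2 + 26*c^2 - 208*sqrt(2)*c - 24*c + 192*sqrt(2)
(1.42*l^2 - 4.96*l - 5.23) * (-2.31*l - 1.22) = -3.2802*l^3 + 9.7252*l^2 + 18.1325*l + 6.3806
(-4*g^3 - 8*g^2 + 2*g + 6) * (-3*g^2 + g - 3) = 12*g^5 + 20*g^4 - 2*g^3 + 8*g^2 - 18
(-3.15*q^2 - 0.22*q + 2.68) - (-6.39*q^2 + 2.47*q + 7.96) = 3.24*q^2 - 2.69*q - 5.28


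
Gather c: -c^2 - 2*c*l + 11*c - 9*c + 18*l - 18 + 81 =-c^2 + c*(2 - 2*l) + 18*l + 63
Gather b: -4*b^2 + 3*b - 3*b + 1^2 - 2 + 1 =-4*b^2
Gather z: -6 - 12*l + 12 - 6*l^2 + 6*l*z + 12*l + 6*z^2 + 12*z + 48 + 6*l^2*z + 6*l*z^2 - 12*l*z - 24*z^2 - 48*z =-6*l^2 + z^2*(6*l - 18) + z*(6*l^2 - 6*l - 36) + 54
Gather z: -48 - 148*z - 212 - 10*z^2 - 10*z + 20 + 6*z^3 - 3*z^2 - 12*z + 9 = 6*z^3 - 13*z^2 - 170*z - 231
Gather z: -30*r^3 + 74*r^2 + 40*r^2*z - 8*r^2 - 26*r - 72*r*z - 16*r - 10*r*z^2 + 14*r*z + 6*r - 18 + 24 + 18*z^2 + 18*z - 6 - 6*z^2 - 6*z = -30*r^3 + 66*r^2 - 36*r + z^2*(12 - 10*r) + z*(40*r^2 - 58*r + 12)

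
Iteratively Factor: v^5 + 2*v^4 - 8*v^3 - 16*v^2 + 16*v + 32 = (v + 2)*(v^4 - 8*v^2 + 16) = (v + 2)^2*(v^3 - 2*v^2 - 4*v + 8) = (v - 2)*(v + 2)^2*(v^2 - 4) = (v - 2)*(v + 2)^3*(v - 2)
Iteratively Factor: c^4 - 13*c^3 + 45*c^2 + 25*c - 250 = (c - 5)*(c^3 - 8*c^2 + 5*c + 50) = (c - 5)*(c + 2)*(c^2 - 10*c + 25) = (c - 5)^2*(c + 2)*(c - 5)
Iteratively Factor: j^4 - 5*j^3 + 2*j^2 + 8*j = (j - 4)*(j^3 - j^2 - 2*j) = (j - 4)*(j + 1)*(j^2 - 2*j) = (j - 4)*(j - 2)*(j + 1)*(j)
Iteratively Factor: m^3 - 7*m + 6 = (m - 1)*(m^2 + m - 6) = (m - 1)*(m + 3)*(m - 2)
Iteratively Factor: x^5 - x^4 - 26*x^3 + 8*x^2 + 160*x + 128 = (x - 4)*(x^4 + 3*x^3 - 14*x^2 - 48*x - 32) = (x - 4)*(x + 2)*(x^3 + x^2 - 16*x - 16) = (x - 4)*(x + 2)*(x + 4)*(x^2 - 3*x - 4) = (x - 4)*(x + 1)*(x + 2)*(x + 4)*(x - 4)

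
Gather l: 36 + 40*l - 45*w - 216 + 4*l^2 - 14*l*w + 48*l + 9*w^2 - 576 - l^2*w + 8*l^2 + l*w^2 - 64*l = l^2*(12 - w) + l*(w^2 - 14*w + 24) + 9*w^2 - 45*w - 756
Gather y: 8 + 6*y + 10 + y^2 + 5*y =y^2 + 11*y + 18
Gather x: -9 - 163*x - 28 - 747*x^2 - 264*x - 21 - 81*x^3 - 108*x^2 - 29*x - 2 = -81*x^3 - 855*x^2 - 456*x - 60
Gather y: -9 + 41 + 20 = 52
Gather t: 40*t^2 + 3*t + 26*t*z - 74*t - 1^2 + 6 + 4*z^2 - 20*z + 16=40*t^2 + t*(26*z - 71) + 4*z^2 - 20*z + 21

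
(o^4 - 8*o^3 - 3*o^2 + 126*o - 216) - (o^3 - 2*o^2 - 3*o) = o^4 - 9*o^3 - o^2 + 129*o - 216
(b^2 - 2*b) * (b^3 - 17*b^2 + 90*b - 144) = b^5 - 19*b^4 + 124*b^3 - 324*b^2 + 288*b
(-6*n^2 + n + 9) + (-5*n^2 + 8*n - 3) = -11*n^2 + 9*n + 6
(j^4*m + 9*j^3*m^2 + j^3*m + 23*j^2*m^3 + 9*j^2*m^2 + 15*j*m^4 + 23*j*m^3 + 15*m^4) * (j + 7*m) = j^5*m + 16*j^4*m^2 + j^4*m + 86*j^3*m^3 + 16*j^3*m^2 + 176*j^2*m^4 + 86*j^2*m^3 + 105*j*m^5 + 176*j*m^4 + 105*m^5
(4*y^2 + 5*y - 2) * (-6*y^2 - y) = -24*y^4 - 34*y^3 + 7*y^2 + 2*y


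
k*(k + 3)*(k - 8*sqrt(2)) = k^3 - 8*sqrt(2)*k^2 + 3*k^2 - 24*sqrt(2)*k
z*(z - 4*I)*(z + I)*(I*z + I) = I*z^4 + 3*z^3 + I*z^3 + 3*z^2 + 4*I*z^2 + 4*I*z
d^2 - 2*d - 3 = (d - 3)*(d + 1)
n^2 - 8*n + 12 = (n - 6)*(n - 2)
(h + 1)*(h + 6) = h^2 + 7*h + 6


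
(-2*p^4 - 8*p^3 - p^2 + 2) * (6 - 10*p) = 20*p^5 + 68*p^4 - 38*p^3 - 6*p^2 - 20*p + 12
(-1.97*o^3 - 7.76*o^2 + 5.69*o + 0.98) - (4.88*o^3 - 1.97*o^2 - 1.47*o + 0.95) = -6.85*o^3 - 5.79*o^2 + 7.16*o + 0.03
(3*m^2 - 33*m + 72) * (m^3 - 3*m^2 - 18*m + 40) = 3*m^5 - 42*m^4 + 117*m^3 + 498*m^2 - 2616*m + 2880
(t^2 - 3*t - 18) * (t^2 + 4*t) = t^4 + t^3 - 30*t^2 - 72*t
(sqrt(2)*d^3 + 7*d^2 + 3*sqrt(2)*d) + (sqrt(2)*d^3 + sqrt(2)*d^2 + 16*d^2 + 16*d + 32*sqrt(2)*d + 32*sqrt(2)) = 2*sqrt(2)*d^3 + sqrt(2)*d^2 + 23*d^2 + 16*d + 35*sqrt(2)*d + 32*sqrt(2)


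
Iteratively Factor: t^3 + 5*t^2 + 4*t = (t)*(t^2 + 5*t + 4) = t*(t + 4)*(t + 1)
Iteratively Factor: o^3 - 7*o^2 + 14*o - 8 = (o - 2)*(o^2 - 5*o + 4) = (o - 2)*(o - 1)*(o - 4)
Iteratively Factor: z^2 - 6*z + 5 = (z - 5)*(z - 1)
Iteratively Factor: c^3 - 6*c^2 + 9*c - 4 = (c - 1)*(c^2 - 5*c + 4) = (c - 1)^2*(c - 4)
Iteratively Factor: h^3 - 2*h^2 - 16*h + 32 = (h + 4)*(h^2 - 6*h + 8) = (h - 2)*(h + 4)*(h - 4)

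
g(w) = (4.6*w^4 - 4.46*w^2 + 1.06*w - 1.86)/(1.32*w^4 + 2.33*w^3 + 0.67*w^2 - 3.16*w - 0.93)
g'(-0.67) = -6.82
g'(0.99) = 558.76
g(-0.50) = -5.29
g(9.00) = 2.87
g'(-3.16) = 0.35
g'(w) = (18.4*w^3 - 8.92*w + 1.06)/(1.32*w^4 + 2.33*w^3 + 0.67*w^2 - 3.16*w - 0.93) + (-5.28*w^3 - 6.99*w^2 - 1.34*w + 3.16)*(4.6*w^4 - 4.46*w^2 + 1.06*w - 1.86)/(1.32*w^4 + 2.33*w^3 + 0.67*w^2 - 3.16*w - 0.93)^2 = (10.718*w^6 + 17.9384*w^5 - 37.4138*w^4 - 12.2308*w^3 + 26.3848*w^2 + 10.788*w - 6.8634)/(1.7424*w^8 + 6.1512*w^7 + 7.1977*w^6 - 5.2202*w^5 - 16.7319*w^4 - 8.5682*w^3 + 8.7394*w^2 + 5.8776*w + 0.8649)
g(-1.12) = -0.62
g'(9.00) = 0.06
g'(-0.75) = -5.84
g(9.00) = 2.87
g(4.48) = 2.39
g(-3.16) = 5.54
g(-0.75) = -2.96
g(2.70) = 1.91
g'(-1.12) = -7.48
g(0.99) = -6.01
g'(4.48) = 0.19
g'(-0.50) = -18.52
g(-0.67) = -3.46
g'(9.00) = 0.06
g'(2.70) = 0.38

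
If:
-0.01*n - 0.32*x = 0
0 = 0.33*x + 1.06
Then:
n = 102.79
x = -3.21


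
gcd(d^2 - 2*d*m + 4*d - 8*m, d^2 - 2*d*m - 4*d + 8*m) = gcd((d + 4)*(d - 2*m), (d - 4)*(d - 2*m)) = d - 2*m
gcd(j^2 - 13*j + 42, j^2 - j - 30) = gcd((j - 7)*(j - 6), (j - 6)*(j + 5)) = j - 6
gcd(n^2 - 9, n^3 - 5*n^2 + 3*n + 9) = n - 3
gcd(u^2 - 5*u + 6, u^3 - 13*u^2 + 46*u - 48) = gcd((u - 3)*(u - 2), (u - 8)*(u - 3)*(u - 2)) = u^2 - 5*u + 6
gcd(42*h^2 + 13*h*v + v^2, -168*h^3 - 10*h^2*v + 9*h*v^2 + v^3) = 42*h^2 + 13*h*v + v^2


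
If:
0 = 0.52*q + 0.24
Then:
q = -0.46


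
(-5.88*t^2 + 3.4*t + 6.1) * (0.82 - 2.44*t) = 14.3472*t^3 - 13.1176*t^2 - 12.096*t + 5.002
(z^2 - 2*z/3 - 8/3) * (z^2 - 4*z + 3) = z^4 - 14*z^3/3 + 3*z^2 + 26*z/3 - 8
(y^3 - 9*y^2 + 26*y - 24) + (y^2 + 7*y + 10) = y^3 - 8*y^2 + 33*y - 14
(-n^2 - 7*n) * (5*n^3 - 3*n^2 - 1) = -5*n^5 - 32*n^4 + 21*n^3 + n^2 + 7*n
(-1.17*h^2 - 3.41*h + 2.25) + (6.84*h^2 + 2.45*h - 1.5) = 5.67*h^2 - 0.96*h + 0.75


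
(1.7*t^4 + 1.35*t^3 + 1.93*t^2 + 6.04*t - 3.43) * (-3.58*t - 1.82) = -6.086*t^5 - 7.927*t^4 - 9.3664*t^3 - 25.1358*t^2 + 1.2866*t + 6.2426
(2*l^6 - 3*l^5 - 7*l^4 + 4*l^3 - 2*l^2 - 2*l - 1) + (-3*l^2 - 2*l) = 2*l^6 - 3*l^5 - 7*l^4 + 4*l^3 - 5*l^2 - 4*l - 1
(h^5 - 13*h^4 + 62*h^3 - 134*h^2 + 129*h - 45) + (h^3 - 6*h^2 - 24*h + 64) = h^5 - 13*h^4 + 63*h^3 - 140*h^2 + 105*h + 19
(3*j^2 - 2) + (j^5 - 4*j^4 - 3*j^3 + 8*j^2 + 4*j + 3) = j^5 - 4*j^4 - 3*j^3 + 11*j^2 + 4*j + 1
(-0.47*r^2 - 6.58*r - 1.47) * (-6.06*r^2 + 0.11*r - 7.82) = 2.8482*r^4 + 39.8231*r^3 + 11.8598*r^2 + 51.2939*r + 11.4954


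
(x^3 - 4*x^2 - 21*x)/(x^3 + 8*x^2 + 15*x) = (x - 7)/(x + 5)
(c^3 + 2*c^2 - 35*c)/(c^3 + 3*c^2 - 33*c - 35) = c/(c + 1)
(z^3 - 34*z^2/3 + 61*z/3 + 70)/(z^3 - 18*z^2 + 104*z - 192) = (3*z^2 - 16*z - 35)/(3*(z^2 - 12*z + 32))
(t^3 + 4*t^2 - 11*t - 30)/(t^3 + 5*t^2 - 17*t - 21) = (t^2 + 7*t + 10)/(t^2 + 8*t + 7)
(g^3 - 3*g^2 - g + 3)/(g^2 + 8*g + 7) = (g^2 - 4*g + 3)/(g + 7)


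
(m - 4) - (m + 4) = -8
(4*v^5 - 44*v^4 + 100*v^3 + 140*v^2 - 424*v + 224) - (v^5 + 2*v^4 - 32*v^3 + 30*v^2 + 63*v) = 3*v^5 - 46*v^4 + 132*v^3 + 110*v^2 - 487*v + 224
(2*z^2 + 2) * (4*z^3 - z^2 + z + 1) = 8*z^5 - 2*z^4 + 10*z^3 + 2*z + 2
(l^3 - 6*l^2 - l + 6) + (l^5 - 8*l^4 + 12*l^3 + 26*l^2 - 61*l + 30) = l^5 - 8*l^4 + 13*l^3 + 20*l^2 - 62*l + 36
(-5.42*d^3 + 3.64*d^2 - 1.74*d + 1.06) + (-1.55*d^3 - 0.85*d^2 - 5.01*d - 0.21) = -6.97*d^3 + 2.79*d^2 - 6.75*d + 0.85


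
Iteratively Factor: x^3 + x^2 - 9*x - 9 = (x + 3)*(x^2 - 2*x - 3) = (x - 3)*(x + 3)*(x + 1)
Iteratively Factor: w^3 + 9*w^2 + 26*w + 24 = (w + 3)*(w^2 + 6*w + 8) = (w + 3)*(w + 4)*(w + 2)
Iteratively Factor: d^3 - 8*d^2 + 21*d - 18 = (d - 2)*(d^2 - 6*d + 9) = (d - 3)*(d - 2)*(d - 3)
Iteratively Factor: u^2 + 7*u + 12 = (u + 3)*(u + 4)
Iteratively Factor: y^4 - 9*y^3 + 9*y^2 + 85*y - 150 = (y - 2)*(y^3 - 7*y^2 - 5*y + 75) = (y - 5)*(y - 2)*(y^2 - 2*y - 15) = (y - 5)*(y - 2)*(y + 3)*(y - 5)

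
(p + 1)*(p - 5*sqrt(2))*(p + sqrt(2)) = p^3 - 4*sqrt(2)*p^2 + p^2 - 10*p - 4*sqrt(2)*p - 10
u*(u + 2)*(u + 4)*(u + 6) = u^4 + 12*u^3 + 44*u^2 + 48*u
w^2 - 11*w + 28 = (w - 7)*(w - 4)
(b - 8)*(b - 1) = b^2 - 9*b + 8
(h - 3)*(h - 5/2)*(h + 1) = h^3 - 9*h^2/2 + 2*h + 15/2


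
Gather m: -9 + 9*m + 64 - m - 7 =8*m + 48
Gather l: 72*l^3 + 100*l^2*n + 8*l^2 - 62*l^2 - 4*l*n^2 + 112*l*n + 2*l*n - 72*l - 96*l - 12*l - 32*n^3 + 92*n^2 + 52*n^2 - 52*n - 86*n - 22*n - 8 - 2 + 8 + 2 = 72*l^3 + l^2*(100*n - 54) + l*(-4*n^2 + 114*n - 180) - 32*n^3 + 144*n^2 - 160*n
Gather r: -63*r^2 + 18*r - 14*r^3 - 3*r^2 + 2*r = -14*r^3 - 66*r^2 + 20*r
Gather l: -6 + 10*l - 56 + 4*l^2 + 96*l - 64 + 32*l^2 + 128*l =36*l^2 + 234*l - 126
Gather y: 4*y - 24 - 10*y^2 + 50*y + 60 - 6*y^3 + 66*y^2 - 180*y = -6*y^3 + 56*y^2 - 126*y + 36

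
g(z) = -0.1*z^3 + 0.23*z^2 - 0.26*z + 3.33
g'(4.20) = -3.62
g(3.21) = 1.56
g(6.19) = -13.18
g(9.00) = -53.28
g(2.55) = 2.50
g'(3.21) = -1.87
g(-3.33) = 10.44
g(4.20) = -1.11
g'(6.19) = -8.91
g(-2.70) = 7.68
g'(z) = -0.3*z^2 + 0.46*z - 0.26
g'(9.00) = -20.42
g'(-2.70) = -3.69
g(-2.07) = 5.74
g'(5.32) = -6.30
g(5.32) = -6.60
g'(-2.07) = -2.50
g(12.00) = -139.47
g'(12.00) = -37.94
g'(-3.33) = -5.12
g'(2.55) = -1.04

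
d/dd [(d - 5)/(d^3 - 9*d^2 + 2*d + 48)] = (d^3 - 9*d^2 + 2*d - (d - 5)*(3*d^2 - 18*d + 2) + 48)/(d^3 - 9*d^2 + 2*d + 48)^2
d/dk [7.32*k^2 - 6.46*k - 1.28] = 14.64*k - 6.46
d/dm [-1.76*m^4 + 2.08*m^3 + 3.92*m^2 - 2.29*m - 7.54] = -7.04*m^3 + 6.24*m^2 + 7.84*m - 2.29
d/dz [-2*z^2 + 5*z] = 5 - 4*z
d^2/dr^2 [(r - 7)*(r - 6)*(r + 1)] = 6*r - 24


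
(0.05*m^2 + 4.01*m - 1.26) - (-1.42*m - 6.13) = 0.05*m^2 + 5.43*m + 4.87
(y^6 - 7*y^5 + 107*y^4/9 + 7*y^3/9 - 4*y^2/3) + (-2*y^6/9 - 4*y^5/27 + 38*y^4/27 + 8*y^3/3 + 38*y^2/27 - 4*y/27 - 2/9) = 7*y^6/9 - 193*y^5/27 + 359*y^4/27 + 31*y^3/9 + 2*y^2/27 - 4*y/27 - 2/9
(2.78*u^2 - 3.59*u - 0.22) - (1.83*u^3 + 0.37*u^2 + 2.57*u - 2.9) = -1.83*u^3 + 2.41*u^2 - 6.16*u + 2.68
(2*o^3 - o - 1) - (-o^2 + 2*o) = 2*o^3 + o^2 - 3*o - 1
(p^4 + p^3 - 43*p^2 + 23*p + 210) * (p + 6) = p^5 + 7*p^4 - 37*p^3 - 235*p^2 + 348*p + 1260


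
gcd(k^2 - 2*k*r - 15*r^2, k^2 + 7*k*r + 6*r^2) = 1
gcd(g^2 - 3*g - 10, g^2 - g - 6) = g + 2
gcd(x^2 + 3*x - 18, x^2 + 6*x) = x + 6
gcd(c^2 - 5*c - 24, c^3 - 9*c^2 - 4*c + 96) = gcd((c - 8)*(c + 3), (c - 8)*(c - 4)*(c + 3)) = c^2 - 5*c - 24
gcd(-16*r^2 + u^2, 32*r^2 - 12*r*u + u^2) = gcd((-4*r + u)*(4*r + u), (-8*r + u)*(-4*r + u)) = 4*r - u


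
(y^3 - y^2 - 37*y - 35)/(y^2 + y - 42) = (y^3 - y^2 - 37*y - 35)/(y^2 + y - 42)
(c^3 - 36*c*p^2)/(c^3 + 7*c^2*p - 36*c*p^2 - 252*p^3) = c/(c + 7*p)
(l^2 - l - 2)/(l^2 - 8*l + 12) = (l + 1)/(l - 6)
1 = 1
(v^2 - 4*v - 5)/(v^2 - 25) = (v + 1)/(v + 5)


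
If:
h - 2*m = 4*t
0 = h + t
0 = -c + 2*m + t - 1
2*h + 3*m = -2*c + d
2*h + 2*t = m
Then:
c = -1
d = -2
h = 0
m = 0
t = 0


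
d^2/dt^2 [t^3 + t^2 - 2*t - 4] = 6*t + 2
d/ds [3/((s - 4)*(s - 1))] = 3*(5 - 2*s)/(s^4 - 10*s^3 + 33*s^2 - 40*s + 16)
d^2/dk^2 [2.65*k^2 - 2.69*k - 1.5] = 5.30000000000000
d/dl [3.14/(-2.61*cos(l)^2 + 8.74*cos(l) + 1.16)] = (27.4436 - 16.3908*cos(l))*sin(l)/(-2.61*cos(l)^2 + 8.74*cos(l) + 1.16)^2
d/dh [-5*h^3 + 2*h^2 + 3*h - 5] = -15*h^2 + 4*h + 3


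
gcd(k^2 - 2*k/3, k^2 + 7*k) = k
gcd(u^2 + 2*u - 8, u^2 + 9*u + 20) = u + 4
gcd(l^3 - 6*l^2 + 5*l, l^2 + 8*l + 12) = 1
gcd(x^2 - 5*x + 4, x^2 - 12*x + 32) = x - 4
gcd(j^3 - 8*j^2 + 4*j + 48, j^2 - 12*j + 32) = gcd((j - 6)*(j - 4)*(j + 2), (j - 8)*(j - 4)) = j - 4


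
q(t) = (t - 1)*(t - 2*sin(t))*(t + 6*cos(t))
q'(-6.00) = -31.03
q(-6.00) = -10.97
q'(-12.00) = -348.53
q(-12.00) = -1178.93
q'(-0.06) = 6.53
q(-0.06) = -0.38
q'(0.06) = 5.34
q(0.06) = 0.34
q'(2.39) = -13.27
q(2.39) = -2.84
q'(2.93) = -25.38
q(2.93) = -14.22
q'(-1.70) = 2.38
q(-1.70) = 1.89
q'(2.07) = -3.37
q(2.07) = -0.27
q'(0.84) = -3.25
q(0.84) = 0.50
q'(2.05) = -2.89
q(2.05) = -0.21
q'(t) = (1 - 6*sin(t))*(t - 1)*(t - 2*sin(t)) + (1 - 2*cos(t))*(t - 1)*(t + 6*cos(t)) + (t - 2*sin(t))*(t + 6*cos(t))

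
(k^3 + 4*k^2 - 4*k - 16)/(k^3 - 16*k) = (k^2 - 4)/(k*(k - 4))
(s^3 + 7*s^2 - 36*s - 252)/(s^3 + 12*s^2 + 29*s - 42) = (s - 6)/(s - 1)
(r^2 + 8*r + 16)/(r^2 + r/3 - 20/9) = 9*(r^2 + 8*r + 16)/(9*r^2 + 3*r - 20)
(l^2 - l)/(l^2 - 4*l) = (l - 1)/(l - 4)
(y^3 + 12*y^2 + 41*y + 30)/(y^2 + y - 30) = (y^2 + 6*y + 5)/(y - 5)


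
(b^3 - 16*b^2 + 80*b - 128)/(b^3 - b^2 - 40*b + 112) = (b - 8)/(b + 7)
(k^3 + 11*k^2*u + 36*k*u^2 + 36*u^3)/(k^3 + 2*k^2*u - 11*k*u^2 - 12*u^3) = (k^3 + 11*k^2*u + 36*k*u^2 + 36*u^3)/(k^3 + 2*k^2*u - 11*k*u^2 - 12*u^3)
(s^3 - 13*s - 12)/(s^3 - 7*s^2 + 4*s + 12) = (s^2 - s - 12)/(s^2 - 8*s + 12)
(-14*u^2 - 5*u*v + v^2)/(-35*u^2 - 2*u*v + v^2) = (2*u + v)/(5*u + v)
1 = 1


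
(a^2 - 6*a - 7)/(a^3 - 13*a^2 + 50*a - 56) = (a + 1)/(a^2 - 6*a + 8)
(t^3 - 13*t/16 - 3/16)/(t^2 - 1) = (t^2 + t + 3/16)/(t + 1)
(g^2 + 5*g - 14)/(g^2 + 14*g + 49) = (g - 2)/(g + 7)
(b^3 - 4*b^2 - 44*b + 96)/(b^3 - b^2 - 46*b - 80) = (b^2 + 4*b - 12)/(b^2 + 7*b + 10)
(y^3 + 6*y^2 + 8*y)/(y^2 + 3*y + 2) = y*(y + 4)/(y + 1)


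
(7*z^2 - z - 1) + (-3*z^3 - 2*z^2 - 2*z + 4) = -3*z^3 + 5*z^2 - 3*z + 3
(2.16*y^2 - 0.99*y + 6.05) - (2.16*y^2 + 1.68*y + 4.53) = 1.52 - 2.67*y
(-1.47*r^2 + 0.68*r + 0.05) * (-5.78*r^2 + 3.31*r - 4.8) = 8.4966*r^4 - 8.7961*r^3 + 9.0178*r^2 - 3.0985*r - 0.24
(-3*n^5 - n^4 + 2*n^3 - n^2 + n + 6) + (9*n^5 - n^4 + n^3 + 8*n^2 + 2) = 6*n^5 - 2*n^4 + 3*n^3 + 7*n^2 + n + 8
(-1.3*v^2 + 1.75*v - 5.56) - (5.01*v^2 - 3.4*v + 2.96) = -6.31*v^2 + 5.15*v - 8.52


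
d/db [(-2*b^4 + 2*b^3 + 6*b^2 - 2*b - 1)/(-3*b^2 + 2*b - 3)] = 2*(6*b^5 - 9*b^4 + 16*b^3 - 6*b^2 - 21*b + 4)/(9*b^4 - 12*b^3 + 22*b^2 - 12*b + 9)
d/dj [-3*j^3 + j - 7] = 1 - 9*j^2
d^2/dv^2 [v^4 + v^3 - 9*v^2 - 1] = 12*v^2 + 6*v - 18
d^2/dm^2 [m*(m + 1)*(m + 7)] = 6*m + 16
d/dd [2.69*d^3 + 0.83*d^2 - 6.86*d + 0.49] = 8.07*d^2 + 1.66*d - 6.86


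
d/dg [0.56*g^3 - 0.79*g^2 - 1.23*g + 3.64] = 1.68*g^2 - 1.58*g - 1.23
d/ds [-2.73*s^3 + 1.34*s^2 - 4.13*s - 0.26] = -8.19*s^2 + 2.68*s - 4.13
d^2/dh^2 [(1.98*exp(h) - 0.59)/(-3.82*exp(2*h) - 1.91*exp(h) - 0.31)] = (-28.892952*exp(4*h) + 48.88454*exp(3*h) + 26.98257*exp(2*h) + 0.530024999999999*exp(h) - 0.539617)*exp(h)/(55.742968*exp(6*h) + 83.614452*exp(5*h) + 55.378158*exp(4*h) + 20.538803*exp(3*h) + 4.494039*exp(2*h) + 0.550653*exp(h) + 0.029791)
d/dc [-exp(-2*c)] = 2*exp(-2*c)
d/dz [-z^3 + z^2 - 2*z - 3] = -3*z^2 + 2*z - 2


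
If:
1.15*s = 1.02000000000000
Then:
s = 0.89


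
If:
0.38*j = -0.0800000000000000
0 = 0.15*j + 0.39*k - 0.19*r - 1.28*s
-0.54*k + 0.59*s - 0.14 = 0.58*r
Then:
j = -0.21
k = 2.59884428223844*s - 0.025195287488795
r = -1.40237226277372*s - 0.217921628889743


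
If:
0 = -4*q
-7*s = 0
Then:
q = 0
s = 0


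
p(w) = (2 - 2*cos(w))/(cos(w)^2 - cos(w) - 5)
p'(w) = (2 - 2*cos(w))*(2*sin(w)*cos(w) - sin(w))/(cos(w)^2 - cos(w) - 5)^2 + 2*sin(w)/(cos(w)^2 - cos(w) - 5)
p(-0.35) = -0.02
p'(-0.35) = 0.13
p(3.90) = -0.92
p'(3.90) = 0.78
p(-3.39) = -1.27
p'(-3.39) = -0.46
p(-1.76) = -0.50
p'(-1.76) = 0.55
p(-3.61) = -1.14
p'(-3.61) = -0.71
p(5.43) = -0.13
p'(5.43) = 0.28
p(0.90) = -0.14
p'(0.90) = -0.29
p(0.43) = -0.04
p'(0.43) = -0.16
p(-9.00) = -1.17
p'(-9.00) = 0.67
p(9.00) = -1.17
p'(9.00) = -0.67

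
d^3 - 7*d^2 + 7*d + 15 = (d - 5)*(d - 3)*(d + 1)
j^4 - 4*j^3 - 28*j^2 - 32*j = j*(j - 8)*(j + 2)^2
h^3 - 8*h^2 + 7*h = h*(h - 7)*(h - 1)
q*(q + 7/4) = q^2 + 7*q/4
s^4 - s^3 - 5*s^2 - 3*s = s*(s - 3)*(s + 1)^2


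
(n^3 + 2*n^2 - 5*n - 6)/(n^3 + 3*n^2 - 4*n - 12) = (n + 1)/(n + 2)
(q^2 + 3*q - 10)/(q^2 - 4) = (q + 5)/(q + 2)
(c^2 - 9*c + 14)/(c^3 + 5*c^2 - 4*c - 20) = (c - 7)/(c^2 + 7*c + 10)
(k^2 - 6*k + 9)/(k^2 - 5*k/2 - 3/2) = 2*(k - 3)/(2*k + 1)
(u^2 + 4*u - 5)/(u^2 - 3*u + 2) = (u + 5)/(u - 2)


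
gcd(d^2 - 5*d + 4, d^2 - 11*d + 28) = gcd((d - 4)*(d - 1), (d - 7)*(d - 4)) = d - 4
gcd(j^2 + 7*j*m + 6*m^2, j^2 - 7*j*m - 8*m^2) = j + m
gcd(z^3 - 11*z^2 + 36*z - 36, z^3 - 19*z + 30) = z^2 - 5*z + 6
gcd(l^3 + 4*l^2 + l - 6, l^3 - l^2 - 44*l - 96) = l + 3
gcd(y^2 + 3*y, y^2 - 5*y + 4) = 1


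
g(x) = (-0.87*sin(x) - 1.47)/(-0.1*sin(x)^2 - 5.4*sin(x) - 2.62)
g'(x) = (0.2*sin(x)*cos(x) + 5.4*cos(x))*(-0.87*sin(x) - 1.47)/(-0.1*sin(x)^2 - 5.4*sin(x) - 2.62)^2 - 0.87*cos(x)/(-0.1*sin(x)^2 - 5.4*sin(x) - 2.62) = (-0.294*sin(x) + 0.0435*cos(2*x) - 5.7021)*cos(x)/(0.1*sin(x)^2 + 5.4*sin(x) + 2.62)^2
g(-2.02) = -0.32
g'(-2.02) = 0.51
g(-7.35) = -0.35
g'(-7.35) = -0.64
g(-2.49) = -1.52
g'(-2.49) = 11.47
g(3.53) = 1.94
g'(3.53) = 14.82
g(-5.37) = 0.31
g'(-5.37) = -0.08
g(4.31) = -0.30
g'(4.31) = 0.42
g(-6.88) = -2.56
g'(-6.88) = -31.09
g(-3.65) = 0.36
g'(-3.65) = 0.18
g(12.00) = -4.03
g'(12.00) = -75.39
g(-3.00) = 0.72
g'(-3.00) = 1.61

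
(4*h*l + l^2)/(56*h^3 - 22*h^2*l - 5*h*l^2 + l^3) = l/(14*h^2 - 9*h*l + l^2)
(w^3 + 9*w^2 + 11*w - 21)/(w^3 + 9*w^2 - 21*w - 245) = (w^2 + 2*w - 3)/(w^2 + 2*w - 35)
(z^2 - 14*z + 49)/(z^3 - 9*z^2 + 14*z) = (z - 7)/(z*(z - 2))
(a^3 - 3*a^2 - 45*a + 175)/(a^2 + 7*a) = a - 10 + 25/a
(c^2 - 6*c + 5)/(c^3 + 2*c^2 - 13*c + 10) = (c - 5)/(c^2 + 3*c - 10)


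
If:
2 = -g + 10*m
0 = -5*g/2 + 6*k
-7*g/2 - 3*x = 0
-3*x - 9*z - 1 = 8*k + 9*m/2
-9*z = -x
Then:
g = 114/53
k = 95/106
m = 22/53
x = -133/53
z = -133/477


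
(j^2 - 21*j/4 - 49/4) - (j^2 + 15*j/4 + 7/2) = -9*j - 63/4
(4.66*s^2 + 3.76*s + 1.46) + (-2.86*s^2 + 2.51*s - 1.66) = 1.8*s^2 + 6.27*s - 0.2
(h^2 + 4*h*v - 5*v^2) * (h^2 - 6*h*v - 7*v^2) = h^4 - 2*h^3*v - 36*h^2*v^2 + 2*h*v^3 + 35*v^4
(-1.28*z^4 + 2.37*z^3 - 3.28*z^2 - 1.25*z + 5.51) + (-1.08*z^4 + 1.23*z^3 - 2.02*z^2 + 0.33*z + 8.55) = -2.36*z^4 + 3.6*z^3 - 5.3*z^2 - 0.92*z + 14.06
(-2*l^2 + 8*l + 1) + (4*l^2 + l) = 2*l^2 + 9*l + 1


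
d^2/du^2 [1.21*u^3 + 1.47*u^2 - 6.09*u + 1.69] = 7.26*u + 2.94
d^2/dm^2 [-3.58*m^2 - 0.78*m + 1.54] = -7.16000000000000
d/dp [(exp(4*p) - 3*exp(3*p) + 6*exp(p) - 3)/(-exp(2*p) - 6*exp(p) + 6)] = (-2*exp(5*p) - 15*exp(4*p) + 60*exp(3*p) - 48*exp(2*p) - 6*exp(p) + 18)*exp(p)/(exp(4*p) + 12*exp(3*p) + 24*exp(2*p) - 72*exp(p) + 36)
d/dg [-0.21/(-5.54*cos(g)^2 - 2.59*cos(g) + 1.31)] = (2.3268*cos(g) + 0.5439)*sin(g)/(5.54*cos(g)^2 + 2.59*cos(g) - 1.31)^2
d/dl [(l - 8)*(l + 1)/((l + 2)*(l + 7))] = 2*(8*l^2 + 22*l - 13)/(l^4 + 18*l^3 + 109*l^2 + 252*l + 196)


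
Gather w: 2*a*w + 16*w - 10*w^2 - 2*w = -10*w^2 + w*(2*a + 14)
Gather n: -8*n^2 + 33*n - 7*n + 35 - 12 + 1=-8*n^2 + 26*n + 24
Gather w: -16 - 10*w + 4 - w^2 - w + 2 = -w^2 - 11*w - 10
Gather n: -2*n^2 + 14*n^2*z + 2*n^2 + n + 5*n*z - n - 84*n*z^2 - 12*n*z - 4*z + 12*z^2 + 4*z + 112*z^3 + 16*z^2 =14*n^2*z + n*(-84*z^2 - 7*z) + 112*z^3 + 28*z^2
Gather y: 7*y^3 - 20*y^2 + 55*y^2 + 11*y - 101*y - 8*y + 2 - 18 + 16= 7*y^3 + 35*y^2 - 98*y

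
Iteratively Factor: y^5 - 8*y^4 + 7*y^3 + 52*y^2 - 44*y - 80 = (y - 4)*(y^4 - 4*y^3 - 9*y^2 + 16*y + 20) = (y - 4)*(y + 1)*(y^3 - 5*y^2 - 4*y + 20) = (y - 4)*(y - 2)*(y + 1)*(y^2 - 3*y - 10) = (y - 5)*(y - 4)*(y - 2)*(y + 1)*(y + 2)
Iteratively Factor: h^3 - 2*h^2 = (h)*(h^2 - 2*h) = h^2*(h - 2)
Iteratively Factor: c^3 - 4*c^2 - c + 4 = (c + 1)*(c^2 - 5*c + 4) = (c - 4)*(c + 1)*(c - 1)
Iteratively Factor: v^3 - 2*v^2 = (v)*(v^2 - 2*v) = v*(v - 2)*(v)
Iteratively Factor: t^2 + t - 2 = (t + 2)*(t - 1)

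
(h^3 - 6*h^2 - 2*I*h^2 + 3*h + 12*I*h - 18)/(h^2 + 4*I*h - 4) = (h^3 + h^2*(-6 - 2*I) + h*(3 + 12*I) - 18)/(h^2 + 4*I*h - 4)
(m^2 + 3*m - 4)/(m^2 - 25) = (m^2 + 3*m - 4)/(m^2 - 25)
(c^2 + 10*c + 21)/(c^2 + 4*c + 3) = (c + 7)/(c + 1)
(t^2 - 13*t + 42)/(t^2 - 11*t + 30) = (t - 7)/(t - 5)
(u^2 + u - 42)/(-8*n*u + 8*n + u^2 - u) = (-u^2 - u + 42)/(8*n*u - 8*n - u^2 + u)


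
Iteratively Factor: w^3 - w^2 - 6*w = (w + 2)*(w^2 - 3*w) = w*(w + 2)*(w - 3)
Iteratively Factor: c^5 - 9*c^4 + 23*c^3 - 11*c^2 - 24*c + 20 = (c - 2)*(c^4 - 7*c^3 + 9*c^2 + 7*c - 10) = (c - 2)^2*(c^3 - 5*c^2 - c + 5) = (c - 2)^2*(c - 1)*(c^2 - 4*c - 5) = (c - 2)^2*(c - 1)*(c + 1)*(c - 5)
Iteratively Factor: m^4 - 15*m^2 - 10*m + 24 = (m - 4)*(m^3 + 4*m^2 + m - 6) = (m - 4)*(m - 1)*(m^2 + 5*m + 6) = (m - 4)*(m - 1)*(m + 3)*(m + 2)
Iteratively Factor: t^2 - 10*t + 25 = (t - 5)*(t - 5)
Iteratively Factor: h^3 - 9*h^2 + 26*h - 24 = (h - 3)*(h^2 - 6*h + 8) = (h - 4)*(h - 3)*(h - 2)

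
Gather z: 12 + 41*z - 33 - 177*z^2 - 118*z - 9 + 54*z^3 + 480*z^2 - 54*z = 54*z^3 + 303*z^2 - 131*z - 30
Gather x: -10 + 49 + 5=44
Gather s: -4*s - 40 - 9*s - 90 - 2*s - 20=-15*s - 150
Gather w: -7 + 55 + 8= 56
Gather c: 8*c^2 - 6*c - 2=8*c^2 - 6*c - 2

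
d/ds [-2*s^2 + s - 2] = 1 - 4*s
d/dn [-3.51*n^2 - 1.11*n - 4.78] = -7.02*n - 1.11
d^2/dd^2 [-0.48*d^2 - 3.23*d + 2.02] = -0.960000000000000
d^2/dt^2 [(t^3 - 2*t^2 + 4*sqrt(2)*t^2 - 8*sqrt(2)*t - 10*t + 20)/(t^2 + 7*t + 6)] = 2*(-36*sqrt(2)*t^3 + 47*t^3 - 72*sqrt(2)*t^2 + 222*t^2 + 144*sqrt(2)*t + 708*t + 480*sqrt(2) + 1208)/(t^6 + 21*t^5 + 165*t^4 + 595*t^3 + 990*t^2 + 756*t + 216)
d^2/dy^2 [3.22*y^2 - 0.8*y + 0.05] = 6.44000000000000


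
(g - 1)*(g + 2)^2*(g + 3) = g^4 + 6*g^3 + 9*g^2 - 4*g - 12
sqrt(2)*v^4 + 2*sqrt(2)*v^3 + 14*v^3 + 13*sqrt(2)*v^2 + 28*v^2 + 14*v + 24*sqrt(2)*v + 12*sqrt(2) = (v + 1)*(v + sqrt(2))*(v + 6*sqrt(2))*(sqrt(2)*v + sqrt(2))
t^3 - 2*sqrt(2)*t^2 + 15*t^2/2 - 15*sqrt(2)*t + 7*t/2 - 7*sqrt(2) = (t + 1/2)*(t + 7)*(t - 2*sqrt(2))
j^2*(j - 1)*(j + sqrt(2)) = j^4 - j^3 + sqrt(2)*j^3 - sqrt(2)*j^2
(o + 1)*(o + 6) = o^2 + 7*o + 6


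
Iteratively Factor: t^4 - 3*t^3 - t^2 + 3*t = (t + 1)*(t^3 - 4*t^2 + 3*t) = t*(t + 1)*(t^2 - 4*t + 3) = t*(t - 3)*(t + 1)*(t - 1)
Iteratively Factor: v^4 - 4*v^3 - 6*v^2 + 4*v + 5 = (v - 5)*(v^3 + v^2 - v - 1) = (v - 5)*(v + 1)*(v^2 - 1) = (v - 5)*(v - 1)*(v + 1)*(v + 1)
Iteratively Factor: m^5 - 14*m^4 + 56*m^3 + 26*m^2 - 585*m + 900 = (m - 5)*(m^4 - 9*m^3 + 11*m^2 + 81*m - 180) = (m - 5)*(m - 4)*(m^3 - 5*m^2 - 9*m + 45) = (m - 5)*(m - 4)*(m + 3)*(m^2 - 8*m + 15) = (m - 5)*(m - 4)*(m - 3)*(m + 3)*(m - 5)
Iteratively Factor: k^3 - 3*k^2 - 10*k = (k + 2)*(k^2 - 5*k) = k*(k + 2)*(k - 5)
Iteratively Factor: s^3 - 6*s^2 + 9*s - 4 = (s - 4)*(s^2 - 2*s + 1) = (s - 4)*(s - 1)*(s - 1)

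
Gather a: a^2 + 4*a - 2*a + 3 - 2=a^2 + 2*a + 1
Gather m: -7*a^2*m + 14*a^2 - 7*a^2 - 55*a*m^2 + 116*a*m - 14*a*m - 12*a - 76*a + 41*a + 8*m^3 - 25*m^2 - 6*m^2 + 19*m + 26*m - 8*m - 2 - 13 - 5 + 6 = 7*a^2 - 47*a + 8*m^3 + m^2*(-55*a - 31) + m*(-7*a^2 + 102*a + 37) - 14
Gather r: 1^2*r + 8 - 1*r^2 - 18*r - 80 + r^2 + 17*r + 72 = 0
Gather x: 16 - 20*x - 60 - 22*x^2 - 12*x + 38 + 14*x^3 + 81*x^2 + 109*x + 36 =14*x^3 + 59*x^2 + 77*x + 30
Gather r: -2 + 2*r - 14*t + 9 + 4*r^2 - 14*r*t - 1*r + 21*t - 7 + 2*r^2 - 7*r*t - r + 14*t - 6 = 6*r^2 - 21*r*t + 21*t - 6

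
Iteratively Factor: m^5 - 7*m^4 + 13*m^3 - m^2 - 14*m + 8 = (m - 2)*(m^4 - 5*m^3 + 3*m^2 + 5*m - 4) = (m - 2)*(m - 1)*(m^3 - 4*m^2 - m + 4) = (m - 2)*(m - 1)*(m + 1)*(m^2 - 5*m + 4) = (m - 2)*(m - 1)^2*(m + 1)*(m - 4)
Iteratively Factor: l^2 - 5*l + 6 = (l - 2)*(l - 3)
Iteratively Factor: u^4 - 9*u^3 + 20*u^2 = (u - 4)*(u^3 - 5*u^2) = (u - 5)*(u - 4)*(u^2) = u*(u - 5)*(u - 4)*(u)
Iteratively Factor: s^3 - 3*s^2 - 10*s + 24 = (s - 4)*(s^2 + s - 6) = (s - 4)*(s - 2)*(s + 3)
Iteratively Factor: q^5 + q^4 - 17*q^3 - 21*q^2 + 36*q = (q - 1)*(q^4 + 2*q^3 - 15*q^2 - 36*q) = (q - 1)*(q + 3)*(q^3 - q^2 - 12*q) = (q - 1)*(q + 3)^2*(q^2 - 4*q) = q*(q - 1)*(q + 3)^2*(q - 4)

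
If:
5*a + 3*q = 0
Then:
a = -3*q/5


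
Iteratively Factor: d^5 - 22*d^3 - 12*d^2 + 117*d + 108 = (d + 3)*(d^4 - 3*d^3 - 13*d^2 + 27*d + 36) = (d - 3)*(d + 3)*(d^3 - 13*d - 12) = (d - 4)*(d - 3)*(d + 3)*(d^2 + 4*d + 3) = (d - 4)*(d - 3)*(d + 1)*(d + 3)*(d + 3)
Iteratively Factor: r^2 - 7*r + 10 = (r - 5)*(r - 2)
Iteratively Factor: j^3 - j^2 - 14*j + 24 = (j - 3)*(j^2 + 2*j - 8) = (j - 3)*(j - 2)*(j + 4)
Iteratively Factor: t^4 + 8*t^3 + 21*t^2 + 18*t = (t + 2)*(t^3 + 6*t^2 + 9*t) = (t + 2)*(t + 3)*(t^2 + 3*t) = t*(t + 2)*(t + 3)*(t + 3)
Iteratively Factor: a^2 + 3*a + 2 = (a + 1)*(a + 2)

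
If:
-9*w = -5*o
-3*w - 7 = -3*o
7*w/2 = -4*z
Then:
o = 21/4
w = 35/12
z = -245/96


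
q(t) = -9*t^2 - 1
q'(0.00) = 0.00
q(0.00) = -1.00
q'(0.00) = 0.00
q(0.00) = -1.00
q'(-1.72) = 30.96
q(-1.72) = -27.63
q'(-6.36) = 114.48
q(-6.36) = -365.05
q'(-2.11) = 37.98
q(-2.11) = -41.07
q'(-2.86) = 51.48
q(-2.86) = -74.62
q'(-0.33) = 5.94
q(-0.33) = -1.98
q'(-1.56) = 28.08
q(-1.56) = -22.90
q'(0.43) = -7.74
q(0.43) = -2.66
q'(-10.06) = 181.08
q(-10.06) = -911.83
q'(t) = -18*t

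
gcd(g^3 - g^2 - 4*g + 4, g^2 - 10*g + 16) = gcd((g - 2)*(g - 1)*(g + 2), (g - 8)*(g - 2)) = g - 2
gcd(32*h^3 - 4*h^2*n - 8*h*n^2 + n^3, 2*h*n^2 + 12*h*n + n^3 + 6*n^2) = 2*h + n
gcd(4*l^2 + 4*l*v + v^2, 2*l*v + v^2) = 2*l + v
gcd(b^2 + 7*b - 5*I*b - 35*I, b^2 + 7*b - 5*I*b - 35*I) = b^2 + b*(7 - 5*I) - 35*I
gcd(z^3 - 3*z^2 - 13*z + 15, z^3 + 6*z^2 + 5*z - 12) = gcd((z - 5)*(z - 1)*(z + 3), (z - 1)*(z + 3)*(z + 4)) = z^2 + 2*z - 3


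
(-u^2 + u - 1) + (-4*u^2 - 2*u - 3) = -5*u^2 - u - 4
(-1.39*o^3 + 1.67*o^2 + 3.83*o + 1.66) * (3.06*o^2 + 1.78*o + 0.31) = -4.2534*o^5 + 2.636*o^4 + 14.2615*o^3 + 12.4147*o^2 + 4.1421*o + 0.5146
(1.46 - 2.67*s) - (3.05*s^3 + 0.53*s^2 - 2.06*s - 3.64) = -3.05*s^3 - 0.53*s^2 - 0.61*s + 5.1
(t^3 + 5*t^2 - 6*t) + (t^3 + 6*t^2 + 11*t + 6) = 2*t^3 + 11*t^2 + 5*t + 6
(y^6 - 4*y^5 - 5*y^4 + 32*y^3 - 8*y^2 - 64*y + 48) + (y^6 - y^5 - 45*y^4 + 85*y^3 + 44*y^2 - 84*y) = 2*y^6 - 5*y^5 - 50*y^4 + 117*y^3 + 36*y^2 - 148*y + 48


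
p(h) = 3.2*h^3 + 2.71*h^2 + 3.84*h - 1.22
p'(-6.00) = 316.92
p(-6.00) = -617.90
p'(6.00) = 381.96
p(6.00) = 810.58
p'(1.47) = 32.55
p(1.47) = 20.45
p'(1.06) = 20.37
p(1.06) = 9.71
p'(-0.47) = 3.41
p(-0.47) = -2.76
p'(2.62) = 83.94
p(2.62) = 84.99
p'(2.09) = 57.10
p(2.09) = 47.86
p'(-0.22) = 3.11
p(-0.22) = -1.97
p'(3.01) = 107.13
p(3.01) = 122.16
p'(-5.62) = 276.59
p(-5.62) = -505.22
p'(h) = 9.6*h^2 + 5.42*h + 3.84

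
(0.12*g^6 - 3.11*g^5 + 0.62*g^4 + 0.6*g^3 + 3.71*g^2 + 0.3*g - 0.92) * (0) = 0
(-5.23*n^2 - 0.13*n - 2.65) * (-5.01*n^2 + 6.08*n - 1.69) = 26.2023*n^4 - 31.1471*n^3 + 21.3248*n^2 - 15.8923*n + 4.4785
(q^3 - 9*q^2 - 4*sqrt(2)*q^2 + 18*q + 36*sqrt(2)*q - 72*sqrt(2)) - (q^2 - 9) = q^3 - 10*q^2 - 4*sqrt(2)*q^2 + 18*q + 36*sqrt(2)*q - 72*sqrt(2) + 9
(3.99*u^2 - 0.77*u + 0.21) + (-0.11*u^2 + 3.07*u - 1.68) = 3.88*u^2 + 2.3*u - 1.47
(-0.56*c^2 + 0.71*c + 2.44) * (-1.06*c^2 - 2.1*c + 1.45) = 0.5936*c^4 + 0.4234*c^3 - 4.8894*c^2 - 4.0945*c + 3.538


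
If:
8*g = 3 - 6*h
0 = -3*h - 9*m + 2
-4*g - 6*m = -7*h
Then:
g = 19/96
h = 17/72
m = 31/216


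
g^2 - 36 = (g - 6)*(g + 6)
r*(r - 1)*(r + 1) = r^3 - r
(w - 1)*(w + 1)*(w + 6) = w^3 + 6*w^2 - w - 6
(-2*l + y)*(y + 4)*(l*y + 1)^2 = -2*l^3*y^3 - 8*l^3*y^2 + l^2*y^4 + 4*l^2*y^3 - 4*l^2*y^2 - 16*l^2*y + 2*l*y^3 + 8*l*y^2 - 2*l*y - 8*l + y^2 + 4*y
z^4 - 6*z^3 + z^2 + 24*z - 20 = (z - 5)*(z - 2)*(z - 1)*(z + 2)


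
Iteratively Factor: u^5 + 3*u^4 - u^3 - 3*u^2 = (u + 3)*(u^4 - u^2) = (u + 1)*(u + 3)*(u^3 - u^2) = u*(u + 1)*(u + 3)*(u^2 - u) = u^2*(u + 1)*(u + 3)*(u - 1)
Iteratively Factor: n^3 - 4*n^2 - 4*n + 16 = (n - 2)*(n^2 - 2*n - 8) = (n - 2)*(n + 2)*(n - 4)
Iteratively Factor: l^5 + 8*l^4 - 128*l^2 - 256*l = (l + 4)*(l^4 + 4*l^3 - 16*l^2 - 64*l) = (l + 4)^2*(l^3 - 16*l) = (l + 4)^3*(l^2 - 4*l) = (l - 4)*(l + 4)^3*(l)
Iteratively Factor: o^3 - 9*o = (o + 3)*(o^2 - 3*o) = (o - 3)*(o + 3)*(o)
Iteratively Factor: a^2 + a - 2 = (a - 1)*(a + 2)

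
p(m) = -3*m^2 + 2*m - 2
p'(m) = 2 - 6*m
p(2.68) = -18.19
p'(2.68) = -14.08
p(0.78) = -2.27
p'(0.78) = -2.68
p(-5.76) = -113.05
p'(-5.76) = 36.56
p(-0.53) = -3.90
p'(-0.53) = 5.18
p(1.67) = -7.03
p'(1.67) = -8.02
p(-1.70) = -14.07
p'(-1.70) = 12.20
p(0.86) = -2.50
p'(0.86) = -3.16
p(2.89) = -21.28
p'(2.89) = -15.34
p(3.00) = -23.00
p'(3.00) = -16.00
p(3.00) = -23.00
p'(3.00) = -16.00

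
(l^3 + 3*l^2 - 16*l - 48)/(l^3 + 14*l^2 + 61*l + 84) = (l - 4)/(l + 7)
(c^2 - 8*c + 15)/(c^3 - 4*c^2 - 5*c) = (c - 3)/(c*(c + 1))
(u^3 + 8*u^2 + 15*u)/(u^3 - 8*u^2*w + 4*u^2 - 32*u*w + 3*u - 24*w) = u*(u + 5)/(u^2 - 8*u*w + u - 8*w)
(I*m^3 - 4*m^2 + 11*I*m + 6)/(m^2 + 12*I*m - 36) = (I*m^2 + 2*m - I)/(m + 6*I)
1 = 1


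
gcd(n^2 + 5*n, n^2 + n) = n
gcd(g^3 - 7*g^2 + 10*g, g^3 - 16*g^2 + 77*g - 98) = g - 2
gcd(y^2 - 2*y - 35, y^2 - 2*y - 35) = y^2 - 2*y - 35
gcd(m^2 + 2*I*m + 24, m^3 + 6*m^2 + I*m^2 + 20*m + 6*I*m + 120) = m - 4*I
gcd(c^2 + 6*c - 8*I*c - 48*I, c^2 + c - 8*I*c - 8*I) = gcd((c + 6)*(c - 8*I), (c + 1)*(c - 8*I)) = c - 8*I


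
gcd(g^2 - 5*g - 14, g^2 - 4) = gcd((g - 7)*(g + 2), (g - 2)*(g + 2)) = g + 2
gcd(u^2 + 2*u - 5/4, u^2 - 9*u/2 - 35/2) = u + 5/2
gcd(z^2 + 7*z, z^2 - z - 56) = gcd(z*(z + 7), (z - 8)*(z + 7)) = z + 7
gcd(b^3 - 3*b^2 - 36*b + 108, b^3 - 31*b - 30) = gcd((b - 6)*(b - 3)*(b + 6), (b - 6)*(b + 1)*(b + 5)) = b - 6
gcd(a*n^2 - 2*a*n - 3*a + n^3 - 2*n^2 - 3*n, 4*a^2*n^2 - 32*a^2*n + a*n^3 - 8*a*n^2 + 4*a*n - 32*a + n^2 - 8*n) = 1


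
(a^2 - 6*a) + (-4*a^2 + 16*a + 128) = -3*a^2 + 10*a + 128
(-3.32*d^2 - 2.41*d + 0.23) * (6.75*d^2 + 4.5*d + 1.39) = -22.41*d^4 - 31.2075*d^3 - 13.9073*d^2 - 2.3149*d + 0.3197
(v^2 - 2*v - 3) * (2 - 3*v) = -3*v^3 + 8*v^2 + 5*v - 6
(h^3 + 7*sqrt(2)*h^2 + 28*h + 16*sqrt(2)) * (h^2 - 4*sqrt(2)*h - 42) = h^5 + 3*sqrt(2)*h^4 - 70*h^3 - 390*sqrt(2)*h^2 - 1304*h - 672*sqrt(2)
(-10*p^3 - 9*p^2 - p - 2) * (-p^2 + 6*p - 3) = 10*p^5 - 51*p^4 - 23*p^3 + 23*p^2 - 9*p + 6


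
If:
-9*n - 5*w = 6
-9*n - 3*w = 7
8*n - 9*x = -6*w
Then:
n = -17/18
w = 1/2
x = -41/81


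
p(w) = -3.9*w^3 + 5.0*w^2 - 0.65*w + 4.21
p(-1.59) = 33.56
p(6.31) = -780.65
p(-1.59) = 33.56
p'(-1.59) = -46.13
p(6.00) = -662.09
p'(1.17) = -4.97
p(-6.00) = 1030.51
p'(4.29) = -173.08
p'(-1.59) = -46.13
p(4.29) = -214.48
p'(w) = -11.7*w^2 + 10.0*w - 0.65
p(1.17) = 4.05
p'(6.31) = -403.40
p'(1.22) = -5.86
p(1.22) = 3.78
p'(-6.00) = -481.85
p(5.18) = -407.06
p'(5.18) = -262.79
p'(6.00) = -361.85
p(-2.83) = 134.49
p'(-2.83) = -122.65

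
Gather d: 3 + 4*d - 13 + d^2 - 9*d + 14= d^2 - 5*d + 4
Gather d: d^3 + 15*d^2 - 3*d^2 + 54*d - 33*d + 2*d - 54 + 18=d^3 + 12*d^2 + 23*d - 36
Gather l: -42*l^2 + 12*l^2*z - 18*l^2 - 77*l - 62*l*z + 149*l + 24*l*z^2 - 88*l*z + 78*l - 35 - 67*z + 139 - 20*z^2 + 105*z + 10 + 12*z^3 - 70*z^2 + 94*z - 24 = l^2*(12*z - 60) + l*(24*z^2 - 150*z + 150) + 12*z^3 - 90*z^2 + 132*z + 90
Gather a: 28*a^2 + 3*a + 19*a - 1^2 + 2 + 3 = 28*a^2 + 22*a + 4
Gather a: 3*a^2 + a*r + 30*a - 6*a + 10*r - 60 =3*a^2 + a*(r + 24) + 10*r - 60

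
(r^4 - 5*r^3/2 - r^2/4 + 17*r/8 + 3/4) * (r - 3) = r^5 - 11*r^4/2 + 29*r^3/4 + 23*r^2/8 - 45*r/8 - 9/4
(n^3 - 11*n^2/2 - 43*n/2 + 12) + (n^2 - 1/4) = n^3 - 9*n^2/2 - 43*n/2 + 47/4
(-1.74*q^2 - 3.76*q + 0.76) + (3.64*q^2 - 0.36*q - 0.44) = 1.9*q^2 - 4.12*q + 0.32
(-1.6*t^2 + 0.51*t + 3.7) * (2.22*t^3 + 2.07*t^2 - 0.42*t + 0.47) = -3.552*t^5 - 2.1798*t^4 + 9.9417*t^3 + 6.6928*t^2 - 1.3143*t + 1.739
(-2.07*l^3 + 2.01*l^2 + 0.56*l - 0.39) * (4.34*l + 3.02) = -8.9838*l^4 + 2.472*l^3 + 8.5006*l^2 - 0.00139999999999985*l - 1.1778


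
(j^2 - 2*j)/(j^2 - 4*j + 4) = j/(j - 2)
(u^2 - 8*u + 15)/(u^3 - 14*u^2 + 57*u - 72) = (u - 5)/(u^2 - 11*u + 24)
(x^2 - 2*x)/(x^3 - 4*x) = 1/(x + 2)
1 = 1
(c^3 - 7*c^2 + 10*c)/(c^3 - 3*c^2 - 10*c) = (c - 2)/(c + 2)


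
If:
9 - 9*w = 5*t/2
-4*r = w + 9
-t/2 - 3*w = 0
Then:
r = -15/8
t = 9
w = -3/2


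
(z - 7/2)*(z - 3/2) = z^2 - 5*z + 21/4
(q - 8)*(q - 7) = q^2 - 15*q + 56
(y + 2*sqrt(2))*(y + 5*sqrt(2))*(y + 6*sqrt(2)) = y^3 + 13*sqrt(2)*y^2 + 104*y + 120*sqrt(2)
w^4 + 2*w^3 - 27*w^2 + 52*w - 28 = (w - 2)^2*(w - 1)*(w + 7)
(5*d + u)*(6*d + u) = 30*d^2 + 11*d*u + u^2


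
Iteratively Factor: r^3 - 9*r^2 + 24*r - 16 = (r - 4)*(r^2 - 5*r + 4) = (r - 4)*(r - 1)*(r - 4)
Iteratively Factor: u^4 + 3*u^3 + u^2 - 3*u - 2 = (u + 1)*(u^3 + 2*u^2 - u - 2) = (u + 1)*(u + 2)*(u^2 - 1) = (u - 1)*(u + 1)*(u + 2)*(u + 1)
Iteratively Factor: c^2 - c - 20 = (c - 5)*(c + 4)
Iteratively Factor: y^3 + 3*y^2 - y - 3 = (y + 3)*(y^2 - 1) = (y - 1)*(y + 3)*(y + 1)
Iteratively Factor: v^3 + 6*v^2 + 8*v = (v)*(v^2 + 6*v + 8) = v*(v + 2)*(v + 4)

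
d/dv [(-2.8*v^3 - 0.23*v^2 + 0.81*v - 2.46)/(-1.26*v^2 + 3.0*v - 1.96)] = (3.528*v^4 - 16.8*v^3 + 16.7946*v^2 - 5.2976*v + 5.7924)/(1.5876*v^4 - 7.56*v^3 + 13.9392*v^2 - 11.76*v + 3.8416)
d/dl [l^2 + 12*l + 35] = 2*l + 12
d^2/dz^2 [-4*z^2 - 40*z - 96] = -8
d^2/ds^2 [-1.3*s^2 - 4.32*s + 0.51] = -2.60000000000000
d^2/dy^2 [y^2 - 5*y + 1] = 2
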